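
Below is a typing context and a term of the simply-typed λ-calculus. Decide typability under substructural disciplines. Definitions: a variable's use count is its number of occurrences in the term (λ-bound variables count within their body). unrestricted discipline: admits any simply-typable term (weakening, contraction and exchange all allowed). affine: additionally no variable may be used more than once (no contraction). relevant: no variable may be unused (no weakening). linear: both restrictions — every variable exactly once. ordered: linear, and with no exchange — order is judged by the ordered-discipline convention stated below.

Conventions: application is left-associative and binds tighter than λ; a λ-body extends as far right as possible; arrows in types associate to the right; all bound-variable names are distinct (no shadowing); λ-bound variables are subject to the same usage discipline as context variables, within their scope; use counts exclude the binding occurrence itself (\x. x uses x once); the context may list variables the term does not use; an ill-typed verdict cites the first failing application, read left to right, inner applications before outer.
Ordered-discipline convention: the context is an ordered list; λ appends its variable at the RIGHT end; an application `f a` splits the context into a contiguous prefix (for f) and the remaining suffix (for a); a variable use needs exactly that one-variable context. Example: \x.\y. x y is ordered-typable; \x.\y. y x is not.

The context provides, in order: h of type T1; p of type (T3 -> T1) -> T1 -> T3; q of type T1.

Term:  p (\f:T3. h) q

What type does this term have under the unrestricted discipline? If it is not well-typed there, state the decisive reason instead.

term : T3
counts: h: 1×; p: 1×; q: 1×; f [bound]: 0×
uses in reading order: p, h, q
typing: well-typed — term : T3
per-discipline verdicts: ordered ✗; linear ✗; affine ✓; relevant ✗; unrestricted ✓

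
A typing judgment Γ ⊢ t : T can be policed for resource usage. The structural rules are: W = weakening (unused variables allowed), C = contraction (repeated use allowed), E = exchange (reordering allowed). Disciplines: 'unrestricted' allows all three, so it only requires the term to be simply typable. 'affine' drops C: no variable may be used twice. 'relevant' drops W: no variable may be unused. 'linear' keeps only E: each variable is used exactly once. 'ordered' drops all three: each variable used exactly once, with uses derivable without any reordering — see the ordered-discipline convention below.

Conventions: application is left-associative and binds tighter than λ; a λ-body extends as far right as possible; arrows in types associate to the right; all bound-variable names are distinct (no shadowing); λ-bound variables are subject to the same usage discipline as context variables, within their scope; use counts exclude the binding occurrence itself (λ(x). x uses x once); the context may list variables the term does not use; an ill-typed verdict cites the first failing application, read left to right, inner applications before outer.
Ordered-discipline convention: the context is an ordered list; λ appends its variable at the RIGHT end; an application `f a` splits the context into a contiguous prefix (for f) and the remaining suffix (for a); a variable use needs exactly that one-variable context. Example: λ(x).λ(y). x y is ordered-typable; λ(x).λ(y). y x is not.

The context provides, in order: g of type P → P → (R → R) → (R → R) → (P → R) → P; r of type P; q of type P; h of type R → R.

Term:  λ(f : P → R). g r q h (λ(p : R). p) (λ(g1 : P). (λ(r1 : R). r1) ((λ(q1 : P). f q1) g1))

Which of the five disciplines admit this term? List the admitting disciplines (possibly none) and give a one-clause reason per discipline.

admitted in: ordered, linear, affine, relevant, unrestricted
use counts: g: 1, r: 1, q: 1, h: 1, f [bound]: 1, p [bound]: 1, g1 [bound]: 1, r1 [bound]: 1, q1 [bound]: 1
order of uses: g, r, q, h, p, r1, f, q1, g1
typing: well-typed at (P → R) → P
ordered: ✓ — g, r, q, h, f, p, g1, r1, q1 once each; derivable with no W/C/E
linear: ✓ — single use per variable (g, r, q, h, f, p, g1, r1, q1)
affine: ✓ — g, r, q, h, f, p, g1, r1, q1: no repeats, contraction unneeded
relevant: ✓ — g, r, q, h, f, p, g1, r1, q1: all used, weakening unneeded
unrestricted: ✓ — typability at (P → R) → P is all that's needed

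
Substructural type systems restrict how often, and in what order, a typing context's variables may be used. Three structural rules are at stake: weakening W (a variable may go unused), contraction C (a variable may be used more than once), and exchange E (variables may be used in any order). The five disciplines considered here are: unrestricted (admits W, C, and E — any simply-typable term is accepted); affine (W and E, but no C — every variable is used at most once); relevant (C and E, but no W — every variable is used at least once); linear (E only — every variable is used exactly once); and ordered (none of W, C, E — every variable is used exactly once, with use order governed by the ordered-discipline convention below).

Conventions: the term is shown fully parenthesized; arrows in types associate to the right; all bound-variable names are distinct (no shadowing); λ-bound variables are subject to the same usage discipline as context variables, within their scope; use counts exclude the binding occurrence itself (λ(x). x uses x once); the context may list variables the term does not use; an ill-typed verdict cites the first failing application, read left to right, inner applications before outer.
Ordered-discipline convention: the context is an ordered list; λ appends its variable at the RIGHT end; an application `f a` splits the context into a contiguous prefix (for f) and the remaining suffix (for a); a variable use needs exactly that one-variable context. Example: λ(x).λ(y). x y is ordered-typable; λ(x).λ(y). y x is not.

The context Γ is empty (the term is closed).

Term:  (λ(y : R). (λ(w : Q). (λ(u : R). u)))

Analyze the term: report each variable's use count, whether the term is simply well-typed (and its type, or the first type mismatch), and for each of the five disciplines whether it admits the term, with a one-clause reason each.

variable uses: y [bound]=0; w [bound]=0; u [bound]=1
uses in reading order: u
typing: ✓ — R → Q → R → R
ordered: ✗ — unused: y, w — weakening required
linear: ✗ — unused: y, w — weakening required
affine: ✓ — none of y, w, u used more than once
relevant: ✗ — unused: y, w — weakening required
unrestricted: ✓ — typability at R → Q → R → R is all that's needed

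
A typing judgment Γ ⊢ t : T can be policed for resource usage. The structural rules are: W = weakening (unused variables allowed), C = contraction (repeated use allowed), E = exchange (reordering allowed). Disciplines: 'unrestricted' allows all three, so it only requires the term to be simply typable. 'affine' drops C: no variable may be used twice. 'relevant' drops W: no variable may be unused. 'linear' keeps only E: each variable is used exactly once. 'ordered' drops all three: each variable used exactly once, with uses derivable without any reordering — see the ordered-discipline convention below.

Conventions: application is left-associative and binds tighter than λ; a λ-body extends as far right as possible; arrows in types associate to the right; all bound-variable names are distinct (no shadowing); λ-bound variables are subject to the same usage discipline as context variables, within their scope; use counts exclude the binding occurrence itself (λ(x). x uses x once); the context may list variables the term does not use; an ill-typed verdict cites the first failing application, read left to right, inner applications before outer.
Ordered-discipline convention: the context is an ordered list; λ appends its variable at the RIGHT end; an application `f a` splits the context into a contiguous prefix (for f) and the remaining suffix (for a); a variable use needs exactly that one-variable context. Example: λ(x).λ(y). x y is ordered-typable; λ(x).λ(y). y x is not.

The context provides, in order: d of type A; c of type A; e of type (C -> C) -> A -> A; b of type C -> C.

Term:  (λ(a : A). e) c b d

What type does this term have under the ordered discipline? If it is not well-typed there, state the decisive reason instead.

not well-typed under ordered — needs weakening: a unused
use counts: d=1, c=1, e=1, b=1, a [bound]=0
order of uses: e, c, b, d
typing: well-typed at A
all disciplines: ordered ✗; linear ✗; affine ✓; relevant ✗; unrestricted ✓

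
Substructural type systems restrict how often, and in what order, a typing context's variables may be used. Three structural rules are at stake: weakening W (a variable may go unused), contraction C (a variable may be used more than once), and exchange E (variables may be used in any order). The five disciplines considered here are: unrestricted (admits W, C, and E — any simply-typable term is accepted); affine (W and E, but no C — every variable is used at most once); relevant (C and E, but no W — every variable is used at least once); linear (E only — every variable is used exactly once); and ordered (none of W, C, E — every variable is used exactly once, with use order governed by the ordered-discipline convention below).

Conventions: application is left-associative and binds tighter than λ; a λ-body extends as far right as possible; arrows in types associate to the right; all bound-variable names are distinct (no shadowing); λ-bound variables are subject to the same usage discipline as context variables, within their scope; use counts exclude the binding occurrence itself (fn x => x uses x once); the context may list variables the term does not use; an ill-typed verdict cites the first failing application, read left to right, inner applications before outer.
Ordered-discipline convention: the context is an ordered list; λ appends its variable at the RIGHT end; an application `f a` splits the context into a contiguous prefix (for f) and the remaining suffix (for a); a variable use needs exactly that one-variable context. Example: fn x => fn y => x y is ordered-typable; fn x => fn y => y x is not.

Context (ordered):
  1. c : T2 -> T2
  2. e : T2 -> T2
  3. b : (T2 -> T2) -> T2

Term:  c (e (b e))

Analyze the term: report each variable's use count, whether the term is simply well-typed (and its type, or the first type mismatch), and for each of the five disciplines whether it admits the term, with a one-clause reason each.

use counts: c=1; e=2; b=1
left-to-right use order: c, e, b, e
typing: well-typed — term : T2
ordered: ✗ — e ×2 used more than once (contraction)
linear: ✗ — e ×2 used more than once (contraction)
affine: ✗ — e ×2 used more than once (contraction)
relevant: ✓ — c, e, b: all used, weakening unneeded
unrestricted: ✓ — type-checks (T2) and nothing is barred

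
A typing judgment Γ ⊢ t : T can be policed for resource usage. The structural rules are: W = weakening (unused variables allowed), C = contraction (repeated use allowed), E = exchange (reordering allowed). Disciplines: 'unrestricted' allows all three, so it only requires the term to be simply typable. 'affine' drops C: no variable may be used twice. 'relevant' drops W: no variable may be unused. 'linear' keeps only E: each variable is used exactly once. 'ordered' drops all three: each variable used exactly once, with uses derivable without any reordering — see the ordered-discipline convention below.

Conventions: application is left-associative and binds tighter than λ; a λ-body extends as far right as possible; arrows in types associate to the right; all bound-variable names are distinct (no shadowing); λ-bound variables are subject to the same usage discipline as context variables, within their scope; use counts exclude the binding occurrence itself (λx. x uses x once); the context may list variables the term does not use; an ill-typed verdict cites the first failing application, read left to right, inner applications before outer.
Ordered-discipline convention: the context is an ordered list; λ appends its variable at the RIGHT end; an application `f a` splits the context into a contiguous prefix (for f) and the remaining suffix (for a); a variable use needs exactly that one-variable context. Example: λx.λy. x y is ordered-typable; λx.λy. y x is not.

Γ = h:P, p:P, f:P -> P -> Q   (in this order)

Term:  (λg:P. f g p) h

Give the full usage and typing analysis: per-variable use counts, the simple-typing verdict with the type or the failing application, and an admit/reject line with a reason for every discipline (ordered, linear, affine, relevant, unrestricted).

usage: h: 1×; p: 1×; f: 1×; g [bound]: 1×
use order (left to right): f, g, p, h
typing: the term checks, with type Q
ordered: ✗, needs exchange: uses follow f, g, p, h
linear: ✓, each of h, p, f, g used exactly once
affine: ✓, at most one use each (h, p, f, g)
relevant: ✓, every one of h, p, f, g appears
unrestricted: ✓, type-checks (Q) and nothing is barred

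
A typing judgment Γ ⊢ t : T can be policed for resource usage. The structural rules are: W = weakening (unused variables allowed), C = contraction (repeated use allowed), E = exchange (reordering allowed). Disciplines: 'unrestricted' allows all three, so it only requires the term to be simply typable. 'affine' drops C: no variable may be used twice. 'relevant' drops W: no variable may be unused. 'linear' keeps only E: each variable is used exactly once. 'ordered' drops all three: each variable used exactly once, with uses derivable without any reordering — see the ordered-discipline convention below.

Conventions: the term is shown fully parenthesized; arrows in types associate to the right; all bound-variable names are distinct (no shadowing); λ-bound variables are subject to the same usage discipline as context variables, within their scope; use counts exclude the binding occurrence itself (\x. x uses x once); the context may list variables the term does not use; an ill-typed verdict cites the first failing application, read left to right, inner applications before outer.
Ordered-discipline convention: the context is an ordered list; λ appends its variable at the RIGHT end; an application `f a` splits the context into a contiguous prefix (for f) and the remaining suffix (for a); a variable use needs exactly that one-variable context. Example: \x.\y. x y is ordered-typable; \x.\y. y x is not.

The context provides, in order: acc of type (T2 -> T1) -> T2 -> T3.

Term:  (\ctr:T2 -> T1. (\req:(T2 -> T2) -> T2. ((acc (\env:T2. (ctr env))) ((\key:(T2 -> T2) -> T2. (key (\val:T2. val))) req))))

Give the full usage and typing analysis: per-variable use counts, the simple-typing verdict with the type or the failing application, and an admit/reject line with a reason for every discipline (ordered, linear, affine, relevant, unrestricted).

use counts: acc ×1, ctr (bound) ×1, req (bound) ×1, env (bound) ×1, key (bound) ×1, val (bound) ×1
use order (left to right): acc, ctr, env, key, val, req
typing: ✓ — (T2 -> T1) -> ((T2 -> T2) -> T2) -> T3
ordered: ✓ — acc, ctr, req, env, key, val: once each, no exchange needed
linear: ✓ — single use per variable (acc, ctr, req, env, key, val)
affine: ✓ — none of acc, ctr, req, env, key, val used more than once
relevant: ✓ — acc, ctr, req, env, key, val: all used, weakening unneeded
unrestricted: ✓ — well-typed at (T2 -> T1) -> ((T2 -> T2) -> T2) -> T3; no restrictions here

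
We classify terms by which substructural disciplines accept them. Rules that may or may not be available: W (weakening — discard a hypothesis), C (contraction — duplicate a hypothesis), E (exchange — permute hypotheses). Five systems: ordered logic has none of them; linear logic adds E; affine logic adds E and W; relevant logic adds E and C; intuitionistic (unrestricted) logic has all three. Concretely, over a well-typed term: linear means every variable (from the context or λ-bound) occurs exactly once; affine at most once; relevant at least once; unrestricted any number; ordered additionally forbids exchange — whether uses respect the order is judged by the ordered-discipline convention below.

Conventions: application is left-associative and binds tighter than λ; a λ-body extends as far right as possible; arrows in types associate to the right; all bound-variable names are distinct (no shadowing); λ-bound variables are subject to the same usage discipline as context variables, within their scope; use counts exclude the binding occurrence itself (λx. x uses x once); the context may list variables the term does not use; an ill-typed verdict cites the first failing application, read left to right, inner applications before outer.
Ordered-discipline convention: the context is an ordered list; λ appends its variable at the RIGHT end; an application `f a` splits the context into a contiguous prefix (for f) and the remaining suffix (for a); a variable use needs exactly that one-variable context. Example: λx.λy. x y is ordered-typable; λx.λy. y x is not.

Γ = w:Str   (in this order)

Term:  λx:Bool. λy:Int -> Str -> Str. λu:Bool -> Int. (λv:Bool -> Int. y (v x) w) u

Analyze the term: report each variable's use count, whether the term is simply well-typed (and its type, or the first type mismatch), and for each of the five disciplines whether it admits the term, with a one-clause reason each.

variable uses: w ×1; x [bound] ×1; y [bound] ×1; u [bound] ×1; v [bound] ×1
uses in reading order: y, v, x, w, u
typing: well-typed — term : Bool -> (Int -> Str -> Str) -> (Bool -> Int) -> Str
ordered: ✗ — use order y, v, x, w, u needs exchange
linear: ✓ — single use per variable (w, x, y, u, v)
affine: ✓ — w, x, y, u, v: no repeats, contraction unneeded
relevant: ✓ — every one of w, x, y, u, v appears
unrestricted: ✓ — type-checks (Bool -> (Int -> Str -> Str) -> (Bool -> Int) -> Str) and nothing is barred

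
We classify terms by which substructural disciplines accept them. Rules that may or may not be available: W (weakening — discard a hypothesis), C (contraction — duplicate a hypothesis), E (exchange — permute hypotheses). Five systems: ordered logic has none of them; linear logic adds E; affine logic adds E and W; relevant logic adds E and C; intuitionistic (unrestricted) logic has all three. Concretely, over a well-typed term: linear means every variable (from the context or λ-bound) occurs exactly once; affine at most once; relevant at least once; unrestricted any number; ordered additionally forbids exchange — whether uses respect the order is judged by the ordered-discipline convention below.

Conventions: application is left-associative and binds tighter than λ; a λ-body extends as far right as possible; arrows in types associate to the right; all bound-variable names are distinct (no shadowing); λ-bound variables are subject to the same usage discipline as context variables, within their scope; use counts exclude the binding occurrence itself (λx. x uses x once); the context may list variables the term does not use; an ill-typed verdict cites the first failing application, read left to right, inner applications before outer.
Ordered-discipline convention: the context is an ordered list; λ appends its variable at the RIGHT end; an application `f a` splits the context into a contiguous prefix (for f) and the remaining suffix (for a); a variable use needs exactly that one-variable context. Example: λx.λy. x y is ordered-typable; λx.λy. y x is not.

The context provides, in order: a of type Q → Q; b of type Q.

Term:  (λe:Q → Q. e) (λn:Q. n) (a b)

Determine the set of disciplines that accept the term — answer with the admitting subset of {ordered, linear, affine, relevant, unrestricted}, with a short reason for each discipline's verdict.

admitted by: ordered, linear, affine, relevant, unrestricted
usage: a: 1×, b: 1×, e (bound): 1×, n (bound): 1×
order of uses: e, n, a, b
typing: well-typed — term : Q
ordered: ✓ — a, b, e, n once each; derivable with no W/C/E
linear: ✓ — a, b, e, n: one use apiece
affine: ✓ — no duplicate uses among a, b, e, n
relevant: ✓ — every one of a, b, e, n appears
unrestricted: ✓ — type-checks (Q) and nothing is barred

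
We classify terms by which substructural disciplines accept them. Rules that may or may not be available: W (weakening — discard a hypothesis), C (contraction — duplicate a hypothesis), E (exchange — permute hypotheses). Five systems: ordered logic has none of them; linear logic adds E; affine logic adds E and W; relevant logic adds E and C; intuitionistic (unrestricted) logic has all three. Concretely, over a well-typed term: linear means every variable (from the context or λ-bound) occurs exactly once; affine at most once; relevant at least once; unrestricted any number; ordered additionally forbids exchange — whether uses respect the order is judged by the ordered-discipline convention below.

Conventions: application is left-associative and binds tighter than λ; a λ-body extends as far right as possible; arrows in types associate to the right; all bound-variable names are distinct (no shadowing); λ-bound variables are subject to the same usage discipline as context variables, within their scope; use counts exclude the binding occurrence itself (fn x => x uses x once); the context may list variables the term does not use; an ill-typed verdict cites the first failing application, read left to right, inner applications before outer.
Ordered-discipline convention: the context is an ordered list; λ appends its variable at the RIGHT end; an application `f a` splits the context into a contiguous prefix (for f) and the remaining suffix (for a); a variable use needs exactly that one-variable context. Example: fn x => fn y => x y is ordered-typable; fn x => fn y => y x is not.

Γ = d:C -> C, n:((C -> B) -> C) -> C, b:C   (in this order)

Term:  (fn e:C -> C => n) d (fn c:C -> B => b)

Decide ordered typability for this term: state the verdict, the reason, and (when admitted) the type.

no — needs weakening: e, c unused
counts: d=1; n=1; b=1; e [bound]=0; c [bound]=0
use order (left to right): n, d, b
typing: well-typed at C
summary: ordered ✗; linear ✗; affine ✓; relevant ✗; unrestricted ✓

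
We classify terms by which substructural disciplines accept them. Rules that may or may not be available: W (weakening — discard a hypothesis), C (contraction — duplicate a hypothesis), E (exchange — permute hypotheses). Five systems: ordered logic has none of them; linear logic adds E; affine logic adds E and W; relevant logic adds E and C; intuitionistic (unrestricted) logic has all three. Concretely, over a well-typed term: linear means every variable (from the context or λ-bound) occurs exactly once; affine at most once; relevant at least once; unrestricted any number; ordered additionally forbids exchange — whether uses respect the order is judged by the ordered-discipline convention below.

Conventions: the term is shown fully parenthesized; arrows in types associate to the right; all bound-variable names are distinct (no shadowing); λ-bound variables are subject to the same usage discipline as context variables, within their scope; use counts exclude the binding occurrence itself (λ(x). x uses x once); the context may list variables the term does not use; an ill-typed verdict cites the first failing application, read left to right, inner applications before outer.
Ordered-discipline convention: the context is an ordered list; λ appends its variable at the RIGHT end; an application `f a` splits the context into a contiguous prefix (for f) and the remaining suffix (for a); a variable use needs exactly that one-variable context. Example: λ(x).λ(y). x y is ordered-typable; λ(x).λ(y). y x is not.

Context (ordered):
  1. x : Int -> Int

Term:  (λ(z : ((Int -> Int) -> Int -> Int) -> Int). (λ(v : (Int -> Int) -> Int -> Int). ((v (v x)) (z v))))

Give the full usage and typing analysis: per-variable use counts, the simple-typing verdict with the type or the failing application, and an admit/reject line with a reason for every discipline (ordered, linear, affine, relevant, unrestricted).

counts: x: 1×, z [bound]: 1×, v [bound]: 3×
left-to-right use order: v, v, x, z, v
typing: well-typed at (((Int -> Int) -> Int -> Int) -> Int) -> ((Int -> Int) -> Int -> Int) -> Int
ordered: ✗ — uses contraction: v ×3
linear: ✗ — uses contraction: v ×3
affine: ✗ — uses contraction: v ×3
relevant: ✓ — at least one use each (x, z, v)
unrestricted: ✓ — typability at (((Int -> Int) -> Int -> Int) -> Int) -> ((Int -> Int) -> Int -> Int) -> Int is all that's needed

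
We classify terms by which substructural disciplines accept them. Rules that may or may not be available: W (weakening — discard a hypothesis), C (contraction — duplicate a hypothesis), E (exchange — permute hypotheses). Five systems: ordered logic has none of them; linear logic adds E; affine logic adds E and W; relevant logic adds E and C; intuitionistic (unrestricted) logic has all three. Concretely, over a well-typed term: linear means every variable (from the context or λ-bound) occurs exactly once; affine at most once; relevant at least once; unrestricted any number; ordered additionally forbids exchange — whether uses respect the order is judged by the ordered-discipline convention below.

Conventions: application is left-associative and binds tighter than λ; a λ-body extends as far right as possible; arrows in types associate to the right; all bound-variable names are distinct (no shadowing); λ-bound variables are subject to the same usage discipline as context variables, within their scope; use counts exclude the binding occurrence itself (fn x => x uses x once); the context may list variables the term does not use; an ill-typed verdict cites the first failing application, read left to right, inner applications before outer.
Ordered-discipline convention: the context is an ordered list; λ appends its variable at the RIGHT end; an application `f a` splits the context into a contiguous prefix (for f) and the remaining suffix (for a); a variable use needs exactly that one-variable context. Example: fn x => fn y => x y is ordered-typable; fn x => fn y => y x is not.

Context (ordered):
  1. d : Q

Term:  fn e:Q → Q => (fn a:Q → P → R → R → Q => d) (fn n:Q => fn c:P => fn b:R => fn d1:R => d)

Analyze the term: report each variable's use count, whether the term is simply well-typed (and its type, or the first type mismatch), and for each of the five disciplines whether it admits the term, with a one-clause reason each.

usage: d=2; e (bound)=0; a (bound)=0; n (bound)=0; c (bound)=0; b (bound)=0; d1 (bound)=0
uses in reading order: d, d
typing: ✓ — (Q → Q) → Q
ordered: ✗, d ×2 used more than once (contraction); e, a, n, c, b, d1 never used (weakening)
linear: ✗, d ×2 used more than once (contraction); e, a, n, c, b, d1 never used (weakening)
affine: ✗, d ×2 used more than once (contraction)
relevant: ✗, e, a, n, c, b, d1 never used (weakening)
unrestricted: ✓, typability at (Q → Q) → Q is all that's needed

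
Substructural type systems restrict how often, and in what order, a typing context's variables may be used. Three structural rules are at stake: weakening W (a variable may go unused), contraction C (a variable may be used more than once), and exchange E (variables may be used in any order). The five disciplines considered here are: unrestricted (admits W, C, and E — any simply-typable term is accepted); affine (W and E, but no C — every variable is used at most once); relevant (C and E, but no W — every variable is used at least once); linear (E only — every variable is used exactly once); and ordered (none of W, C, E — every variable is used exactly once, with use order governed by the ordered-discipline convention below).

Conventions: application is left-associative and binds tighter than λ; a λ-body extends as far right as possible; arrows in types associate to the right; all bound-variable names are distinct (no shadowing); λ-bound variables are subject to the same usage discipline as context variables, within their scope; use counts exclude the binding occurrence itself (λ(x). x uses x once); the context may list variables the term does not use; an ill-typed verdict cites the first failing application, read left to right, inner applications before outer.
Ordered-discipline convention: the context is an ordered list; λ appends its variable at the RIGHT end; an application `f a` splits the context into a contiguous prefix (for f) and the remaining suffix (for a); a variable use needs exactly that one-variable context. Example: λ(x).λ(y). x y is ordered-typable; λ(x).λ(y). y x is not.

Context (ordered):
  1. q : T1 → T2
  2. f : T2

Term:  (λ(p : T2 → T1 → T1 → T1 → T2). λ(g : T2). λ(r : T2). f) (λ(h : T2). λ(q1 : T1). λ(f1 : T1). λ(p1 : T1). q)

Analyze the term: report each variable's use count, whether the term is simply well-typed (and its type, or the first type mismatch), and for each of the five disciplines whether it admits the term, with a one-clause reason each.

counts: q=1, f=1, p (bound)=0, g (bound)=0, r (bound)=0, h (bound)=0, q1 (bound)=0, f1 (bound)=0, p1 (bound)=0
use order (left to right): f, q
typing: ill-typed: argument of type T2 → T1 → T1 → T1 → T1 → T2 where T2 → T1 → T1 → T1 → T2 is required
ordered: ✗ — not simply typable
linear: ✗ — fails simple typing
affine: ✗ — a type mismatch blocks all five
relevant: ✗ — the type mismatch rejects it
unrestricted: ✗ — not simply typable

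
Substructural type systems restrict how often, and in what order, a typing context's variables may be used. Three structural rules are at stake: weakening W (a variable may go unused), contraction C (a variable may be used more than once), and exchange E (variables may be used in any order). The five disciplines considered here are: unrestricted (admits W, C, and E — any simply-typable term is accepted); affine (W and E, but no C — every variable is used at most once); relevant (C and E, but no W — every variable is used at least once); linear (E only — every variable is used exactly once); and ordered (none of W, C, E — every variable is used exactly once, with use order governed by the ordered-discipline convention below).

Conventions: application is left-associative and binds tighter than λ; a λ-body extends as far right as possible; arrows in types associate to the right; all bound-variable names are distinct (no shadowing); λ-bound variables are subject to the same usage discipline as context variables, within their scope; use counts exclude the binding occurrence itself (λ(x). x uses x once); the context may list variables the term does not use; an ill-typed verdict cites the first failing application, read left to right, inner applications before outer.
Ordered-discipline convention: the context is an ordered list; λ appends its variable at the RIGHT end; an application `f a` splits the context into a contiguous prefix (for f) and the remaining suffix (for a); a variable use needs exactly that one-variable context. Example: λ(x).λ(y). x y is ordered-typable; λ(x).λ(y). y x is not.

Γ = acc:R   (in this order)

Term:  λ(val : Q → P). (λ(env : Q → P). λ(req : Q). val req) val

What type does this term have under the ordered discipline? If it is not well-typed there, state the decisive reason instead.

not well-typed under ordered — val ×2 used more than once (contraction); acc, env never used (weakening)
variable uses: acc ×0; val (λ-bound) ×2; env (λ-bound) ×0; req (λ-bound) ×1
use order (left to right): val, req, val
typing: well-typed at (Q → P) → Q → P
per-discipline verdicts: ordered ✗, linear ✗, affine ✗, relevant ✗, unrestricted ✓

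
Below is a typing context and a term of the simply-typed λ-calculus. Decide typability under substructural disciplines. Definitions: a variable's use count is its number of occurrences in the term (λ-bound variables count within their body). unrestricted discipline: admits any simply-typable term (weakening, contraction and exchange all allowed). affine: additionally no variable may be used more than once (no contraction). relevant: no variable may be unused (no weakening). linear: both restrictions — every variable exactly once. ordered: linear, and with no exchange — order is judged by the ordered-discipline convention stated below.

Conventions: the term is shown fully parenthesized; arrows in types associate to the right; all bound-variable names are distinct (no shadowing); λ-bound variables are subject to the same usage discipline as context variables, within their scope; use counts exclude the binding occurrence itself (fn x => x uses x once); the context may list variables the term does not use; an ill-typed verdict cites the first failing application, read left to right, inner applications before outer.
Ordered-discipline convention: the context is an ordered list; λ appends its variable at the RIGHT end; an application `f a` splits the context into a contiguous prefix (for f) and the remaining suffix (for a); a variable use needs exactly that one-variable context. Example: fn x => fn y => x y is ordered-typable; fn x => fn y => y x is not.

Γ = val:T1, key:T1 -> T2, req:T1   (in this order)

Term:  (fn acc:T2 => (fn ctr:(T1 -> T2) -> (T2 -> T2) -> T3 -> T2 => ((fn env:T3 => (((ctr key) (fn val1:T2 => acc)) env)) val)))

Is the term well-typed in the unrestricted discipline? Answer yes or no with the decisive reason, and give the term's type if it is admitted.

no — the type mismatch rejects it
usage: val ×1; key ×1; req ×0; acc (bound) ×1; ctr (bound) ×1; env (bound) ×1; val1 (bound) ×0
left-to-right use order: ctr, key, acc, env, val
typing: ill-typed: an argument T1 mismatches the expected T3
all disciplines: ordered ✗ · linear ✗ · affine ✗ · relevant ✗ · unrestricted ✗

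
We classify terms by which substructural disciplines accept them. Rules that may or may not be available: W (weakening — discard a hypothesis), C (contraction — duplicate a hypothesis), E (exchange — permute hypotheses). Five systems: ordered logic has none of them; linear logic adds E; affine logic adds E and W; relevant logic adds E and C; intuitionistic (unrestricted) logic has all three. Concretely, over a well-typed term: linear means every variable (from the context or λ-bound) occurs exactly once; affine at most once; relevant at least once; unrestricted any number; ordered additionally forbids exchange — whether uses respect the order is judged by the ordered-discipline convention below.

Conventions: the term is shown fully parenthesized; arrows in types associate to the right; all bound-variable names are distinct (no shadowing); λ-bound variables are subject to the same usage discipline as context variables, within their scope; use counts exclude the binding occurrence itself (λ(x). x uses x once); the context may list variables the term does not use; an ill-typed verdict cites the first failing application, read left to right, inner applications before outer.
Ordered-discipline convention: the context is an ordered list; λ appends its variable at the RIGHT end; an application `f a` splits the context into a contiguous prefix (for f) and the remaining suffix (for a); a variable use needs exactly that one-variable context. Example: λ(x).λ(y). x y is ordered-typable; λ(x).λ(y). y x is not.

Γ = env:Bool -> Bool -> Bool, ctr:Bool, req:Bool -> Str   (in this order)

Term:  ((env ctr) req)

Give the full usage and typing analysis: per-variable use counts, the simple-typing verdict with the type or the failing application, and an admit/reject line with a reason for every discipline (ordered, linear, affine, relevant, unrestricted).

variable uses: env ×1, ctr ×1, req ×1
left-to-right use order: env, ctr, req
typing: ill-typed: an argument Bool -> Str mismatches the expected Bool
ordered: ✗, the type mismatch rejects it
linear: ✗, not simply typable
affine: ✗, fails simple typing
relevant: ✗, a type mismatch blocks all five
unrestricted: ✗, the type mismatch rejects it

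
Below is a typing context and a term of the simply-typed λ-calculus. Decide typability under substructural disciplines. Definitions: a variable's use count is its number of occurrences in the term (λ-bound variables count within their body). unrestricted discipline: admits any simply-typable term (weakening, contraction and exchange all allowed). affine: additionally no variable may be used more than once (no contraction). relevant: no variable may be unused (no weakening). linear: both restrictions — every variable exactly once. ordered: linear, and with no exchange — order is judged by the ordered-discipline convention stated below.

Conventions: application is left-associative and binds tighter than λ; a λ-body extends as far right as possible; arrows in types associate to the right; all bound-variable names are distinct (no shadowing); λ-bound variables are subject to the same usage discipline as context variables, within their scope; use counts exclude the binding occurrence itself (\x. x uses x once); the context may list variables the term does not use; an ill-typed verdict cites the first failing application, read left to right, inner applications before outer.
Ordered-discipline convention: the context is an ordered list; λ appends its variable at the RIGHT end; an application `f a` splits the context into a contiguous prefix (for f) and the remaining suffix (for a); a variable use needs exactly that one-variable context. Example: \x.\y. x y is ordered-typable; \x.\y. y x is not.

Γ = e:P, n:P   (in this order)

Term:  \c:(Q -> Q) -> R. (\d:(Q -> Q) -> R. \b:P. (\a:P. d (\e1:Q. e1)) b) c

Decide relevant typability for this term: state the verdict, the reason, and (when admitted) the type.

no — e, n, a never used (weakening)
variable uses: e: 0; n: 0; c (λ-bound): 1; d (λ-bound): 1; b (λ-bound): 1; a (λ-bound): 0; e1 (λ-bound): 1
left-to-right use order: d, e1, b, c
typing: ✓ — ((Q -> Q) -> R) -> P -> R
summary: ordered ✗ · linear ✗ · affine ✓ · relevant ✗ · unrestricted ✓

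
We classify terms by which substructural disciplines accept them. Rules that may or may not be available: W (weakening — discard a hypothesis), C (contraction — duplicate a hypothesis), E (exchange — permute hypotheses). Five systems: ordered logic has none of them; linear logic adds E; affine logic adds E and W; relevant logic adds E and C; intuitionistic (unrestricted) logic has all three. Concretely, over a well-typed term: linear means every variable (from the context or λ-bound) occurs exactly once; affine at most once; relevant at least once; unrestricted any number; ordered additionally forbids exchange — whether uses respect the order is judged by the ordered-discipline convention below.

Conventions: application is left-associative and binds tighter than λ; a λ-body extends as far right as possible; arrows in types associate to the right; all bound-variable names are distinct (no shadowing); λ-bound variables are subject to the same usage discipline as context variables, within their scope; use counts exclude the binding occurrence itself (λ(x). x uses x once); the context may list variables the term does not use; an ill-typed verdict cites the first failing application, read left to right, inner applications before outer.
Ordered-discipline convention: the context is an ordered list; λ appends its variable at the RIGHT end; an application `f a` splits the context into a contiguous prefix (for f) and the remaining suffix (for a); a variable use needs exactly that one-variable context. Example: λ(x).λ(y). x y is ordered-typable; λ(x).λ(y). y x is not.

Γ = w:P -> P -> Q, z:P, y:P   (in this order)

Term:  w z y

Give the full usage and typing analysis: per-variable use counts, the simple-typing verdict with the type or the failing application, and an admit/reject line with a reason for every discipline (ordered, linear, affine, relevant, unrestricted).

variable uses: w: 1×, z: 1×, y: 1×
use order (left to right): w, z, y
typing: ✓ — Q
ordered: ✓, one use each (w, z, y); ordered split holds
linear: ✓, w, z, y: one use apiece
affine: ✓, none of w, z, y used more than once
relevant: ✓, w, z, y: all used, weakening unneeded
unrestricted: ✓, simply typable at Q; W, C, E all held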